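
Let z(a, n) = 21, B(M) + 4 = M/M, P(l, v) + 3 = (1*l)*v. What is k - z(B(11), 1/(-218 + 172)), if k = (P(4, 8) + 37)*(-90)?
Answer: -5961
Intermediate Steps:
P(l, v) = -3 + l*v (P(l, v) = -3 + (1*l)*v = -3 + l*v)
k = -5940 (k = ((-3 + 4*8) + 37)*(-90) = ((-3 + 32) + 37)*(-90) = (29 + 37)*(-90) = 66*(-90) = -5940)
B(M) = -3 (B(M) = -4 + M/M = -4 + 1 = -3)
k - z(B(11), 1/(-218 + 172)) = -5940 - 1*21 = -5940 - 21 = -5961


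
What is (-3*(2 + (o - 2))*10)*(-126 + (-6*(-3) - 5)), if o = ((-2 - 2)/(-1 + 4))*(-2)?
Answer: 9040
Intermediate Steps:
o = 8/3 (o = -4/3*(-2) = 8/3 ≈ 2.6667)
(-3*(2 + (o - 2))*10)*(-126 + (-6*(-3) - 5)) = (-3*(2 + (8/3 - 2))*10)*(-126 + (-6*(-3) - 5)) = (-3*(2 + ⅔)*10)*(-126 + (18 - 5)) = (-3*8/3*10)*(-126 + 13) = -8*10*(-113) = -80*(-113) = 9040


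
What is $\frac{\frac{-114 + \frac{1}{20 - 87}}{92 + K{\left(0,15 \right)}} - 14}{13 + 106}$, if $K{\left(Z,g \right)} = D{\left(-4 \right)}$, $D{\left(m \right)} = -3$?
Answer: $- \frac{91121}{709597} \approx -0.12841$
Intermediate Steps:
$K{\left(Z,g \right)} = -3$
$\frac{\frac{-114 + \frac{1}{20 - 87}}{92 + K{\left(0,15 \right)}} - 14}{13 + 106} = \frac{\frac{-114 + \frac{1}{20 - 87}}{92 - 3} - 14}{13 + 106} = \frac{\frac{-114 + \frac{1}{-67}}{89} - 14}{119} = \frac{\left(-114 - \frac{1}{67}\right) \frac{1}{89} - 14}{119} = \frac{\left(- \frac{7639}{67}\right) \frac{1}{89} - 14}{119} = \frac{- \frac{7639}{5963} - 14}{119} = \frac{1}{119} \left(- \frac{91121}{5963}\right) = - \frac{91121}{709597}$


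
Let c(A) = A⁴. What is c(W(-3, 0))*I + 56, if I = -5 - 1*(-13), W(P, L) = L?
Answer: 56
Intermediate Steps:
I = 8 (I = -5 + 13 = 8)
c(W(-3, 0))*I + 56 = 0⁴*8 + 56 = 0*8 + 56 = 0 + 56 = 56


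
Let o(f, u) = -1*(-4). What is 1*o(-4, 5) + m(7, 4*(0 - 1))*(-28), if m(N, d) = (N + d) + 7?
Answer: -276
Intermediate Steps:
o(f, u) = 4
m(N, d) = 7 + N + d
1*o(-4, 5) + m(7, 4*(0 - 1))*(-28) = 1*4 + (7 + 7 + 4*(0 - 1))*(-28) = 4 + (7 + 7 + 4*(-1))*(-28) = 4 + (7 + 7 - 4)*(-28) = 4 + 10*(-28) = 4 - 280 = -276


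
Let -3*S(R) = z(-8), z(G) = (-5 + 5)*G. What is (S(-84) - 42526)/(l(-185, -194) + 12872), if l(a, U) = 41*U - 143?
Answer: -42526/4775 ≈ -8.9060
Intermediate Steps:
l(a, U) = -143 + 41*U
z(G) = 0 (z(G) = 0*G = 0)
S(R) = 0 (S(R) = -⅓*0 = 0)
(S(-84) - 42526)/(l(-185, -194) + 12872) = (0 - 42526)/((-143 + 41*(-194)) + 12872) = -42526/((-143 - 7954) + 12872) = -42526/(-8097 + 12872) = -42526/4775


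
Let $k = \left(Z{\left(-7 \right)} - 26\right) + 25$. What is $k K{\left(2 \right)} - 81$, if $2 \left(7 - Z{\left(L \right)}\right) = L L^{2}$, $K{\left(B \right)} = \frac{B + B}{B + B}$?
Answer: $\frac{193}{2} \approx 96.5$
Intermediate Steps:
$K{\left(B \right)} = 1$ ($K{\left(B \right)} = \frac{2 B}{2 B} = 2 B \frac{1}{2 B} = 1$)
$Z{\left(L \right)} = 7 - \frac{L^{3}}{2}$ ($Z{\left(L \right)} = 7 - \frac{L L^{2}}{2} = 7 - \frac{L^{3}}{2}$)
$k = \frac{355}{2}$ ($k = \left(\left(7 - \frac{\left(-7\right)^{3}}{2}\right) - 26\right) + 25 = \left(\left(7 - - \frac{343}{2}\right) - 26\right) + 25 = \left(\left(7 + \frac{343}{2}\right) - 26\right) + 25 = \left(\frac{357}{2} - 26\right) + 25 = \frac{305}{2} + 25 = \frac{355}{2} \approx 177.5$)
$k K{\left(2 \right)} - 81 = \frac{355}{2} \cdot 1 - 81 = \frac{355}{2} - 81 = \frac{193}{2}$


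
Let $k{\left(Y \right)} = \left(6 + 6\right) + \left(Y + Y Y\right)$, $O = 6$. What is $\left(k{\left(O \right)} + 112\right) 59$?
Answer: $9794$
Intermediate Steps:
$k{\left(Y \right)} = 12 + Y + Y^{2}$ ($k{\left(Y \right)} = 12 + \left(Y + Y^{2}\right) = 12 + Y + Y^{2}$)
$\left(k{\left(O \right)} + 112\right) 59 = \left(\left(12 + 6 + 6^{2}\right) + 112\right) 59 = \left(\left(12 + 6 + 36\right) + 112\right) 59 = \left(54 + 112\right) 59 = 166 \cdot 59 = 9794$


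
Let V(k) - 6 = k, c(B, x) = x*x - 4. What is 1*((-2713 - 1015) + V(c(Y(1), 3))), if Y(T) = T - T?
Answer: -3717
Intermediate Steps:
Y(T) = 0
c(B, x) = -4 + x**2 (c(B, x) = x**2 - 4 = -4 + x**2)
V(k) = 6 + k
1*((-2713 - 1015) + V(c(Y(1), 3))) = 1*((-2713 - 1015) + (6 + (-4 + 3**2))) = 1*(-3728 + (6 + (-4 + 9))) = 1*(-3728 + (6 + 5)) = 1*(-3728 + 11) = 1*(-3717) = -3717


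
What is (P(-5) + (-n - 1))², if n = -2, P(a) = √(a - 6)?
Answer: (1 + I*√11)² ≈ -10.0 + 6.6332*I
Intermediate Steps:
P(a) = √(-6 + a)
(P(-5) + (-n - 1))² = (√(-6 - 5) + (-1*(-2) - 1))² = (√(-11) + (2 - 1))² = (I*√11 + 1)² = (1 + I*√11)²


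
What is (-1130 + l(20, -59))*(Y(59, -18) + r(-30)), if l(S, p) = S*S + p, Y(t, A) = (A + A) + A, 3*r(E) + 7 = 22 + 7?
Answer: 36820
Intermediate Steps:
r(E) = 22/3 (r(E) = -7/3 + (22 + 7)/3 = -7/3 + (⅓)*29 = -7/3 + 29/3 = 22/3)
Y(t, A) = 3*A (Y(t, A) = 2*A + A = 3*A)
l(S, p) = p + S² (l(S, p) = S² + p = p + S²)
(-1130 + l(20, -59))*(Y(59, -18) + r(-30)) = (-1130 + (-59 + 20²))*(3*(-18) + 22/3) = (-1130 + (-59 + 400))*(-54 + 22/3) = (-1130 + 341)*(-140/3) = -789*(-140/3) = 36820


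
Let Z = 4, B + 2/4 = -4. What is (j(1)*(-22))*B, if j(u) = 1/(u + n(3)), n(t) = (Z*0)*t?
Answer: 99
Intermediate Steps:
B = -9/2 (B = -1/2 - 4 = -9/2 ≈ -4.5000)
n(t) = 0 (n(t) = (4*0)*t = 0*t = 0)
j(u) = 1/u (j(u) = 1/(u + 0) = 1/u)
(j(1)*(-22))*B = (-22/1)*(-9/2) = (1*(-22))*(-9/2) = -22*(-9/2) = 99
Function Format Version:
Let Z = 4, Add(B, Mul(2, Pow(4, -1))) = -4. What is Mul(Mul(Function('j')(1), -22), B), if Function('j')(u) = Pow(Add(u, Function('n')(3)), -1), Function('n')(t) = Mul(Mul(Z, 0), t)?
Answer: 99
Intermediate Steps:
B = Rational(-9, 2) (B = Add(Rational(-1, 2), -4) = Rational(-9, 2) ≈ -4.5000)
Function('n')(t) = 0 (Function('n')(t) = Mul(Mul(4, 0), t) = Mul(0, t) = 0)
Function('j')(u) = Pow(u, -1) (Function('j')(u) = Pow(Add(u, 0), -1) = Pow(u, -1))
Mul(Mul(Function('j')(1), -22), B) = Mul(Mul(Pow(1, -1), -22), Rational(-9, 2)) = Mul(Mul(1, -22), Rational(-9, 2)) = Mul(-22, Rational(-9, 2)) = 99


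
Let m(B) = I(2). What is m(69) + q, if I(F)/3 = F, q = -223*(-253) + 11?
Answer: 56436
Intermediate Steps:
q = 56430 (q = 56419 + 11 = 56430)
I(F) = 3*F
m(B) = 6 (m(B) = 3*2 = 6)
m(69) + q = 6 + 56430 = 56436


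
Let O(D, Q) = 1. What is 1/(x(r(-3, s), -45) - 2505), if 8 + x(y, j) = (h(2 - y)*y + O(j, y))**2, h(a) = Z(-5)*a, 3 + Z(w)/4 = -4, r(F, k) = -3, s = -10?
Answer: 1/174728 ≈ 5.7232e-6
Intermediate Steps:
Z(w) = -28 (Z(w) = -12 + 4*(-4) = -12 - 16 = -28)
h(a) = -28*a
x(y, j) = -8 + (1 + y*(-56 + 28*y))**2 (x(y, j) = -8 + ((-28*(2 - y))*y + 1)**2 = -8 + ((-56 + 28*y)*y + 1)**2 = -8 + (y*(-56 + 28*y) + 1)**2 = -8 + (1 + y*(-56 + 28*y))**2)
1/(x(r(-3, s), -45) - 2505) = 1/((-8 + (1 + 28*(-3)*(-2 - 3))**2) - 2505) = 1/((-8 + (1 + 28*(-3)*(-5))**2) - 2505) = 1/((-8 + (1 + 420)**2) - 2505) = 1/((-8 + 421**2) - 2505) = 1/((-8 + 177241) - 2505) = 1/(177233 - 2505) = 1/174728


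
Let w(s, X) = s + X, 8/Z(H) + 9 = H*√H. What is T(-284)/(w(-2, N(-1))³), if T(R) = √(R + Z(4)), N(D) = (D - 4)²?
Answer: 2*I*√73/12167 ≈ 0.0014045*I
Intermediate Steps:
N(D) = (-4 + D)²
Z(H) = 8/(-9 + H^(3/2)) (Z(H) = 8/(-9 + H*√H) = 8/(-9 + H^(3/2)))
T(R) = √(-8 + R) (T(R) = √(R + 8/(-9 + 4^(3/2))) = √(R + 8/(-9 + 8)) = √(R + 8/(-1)) = √(R + 8*(-1)) = √(R - 8) = √(-8 + R))
w(s, X) = X + s
T(-284)/(w(-2, N(-1))³) = √(-8 - 284)/(((-4 - 1)² - 2)³) = √(-292)/(((-5)² - 2)³) = (2*I*√73)/((25 - 2)³) = (2*I*√73)/(23³) = (2*I*√73)/12167 = (2*I*√73)*(1/12167) = 2*I*√73/12167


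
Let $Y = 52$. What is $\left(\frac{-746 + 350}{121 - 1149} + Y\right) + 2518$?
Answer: $\frac{660589}{257} \approx 2570.4$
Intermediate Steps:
$\left(\frac{-746 + 350}{121 - 1149} + Y\right) + 2518 = \left(\frac{-746 + 350}{121 - 1149} + 52\right) + 2518 = \left(- \frac{396}{-1028} + 52\right) + 2518 = \left(\left(-396\right) \left(- \frac{1}{1028}\right) + 52\right) + 2518 = \left(\frac{99}{257} + 52\right) + 2518 = \frac{13463}{257} + 2518 = \frac{660589}{257}$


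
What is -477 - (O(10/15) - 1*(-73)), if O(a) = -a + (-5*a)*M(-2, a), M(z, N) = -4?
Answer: -1688/3 ≈ -562.67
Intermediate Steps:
O(a) = 19*a (O(a) = -a - 5*a*(-4) = -a + 20*a = 19*a)
-477 - (O(10/15) - 1*(-73)) = -477 - (19*(10/15) - 1*(-73)) = -477 - (19*(10*(1/15)) + 73) = -477 - (19*(⅔) + 73) = -477 - (38/3 + 73) = -477 - 1*257/3 = -477 - 257/3 = -1688/3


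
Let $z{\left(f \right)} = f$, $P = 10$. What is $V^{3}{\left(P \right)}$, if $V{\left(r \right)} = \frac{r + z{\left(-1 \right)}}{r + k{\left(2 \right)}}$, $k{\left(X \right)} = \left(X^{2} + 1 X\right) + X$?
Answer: $\frac{1}{8} \approx 0.125$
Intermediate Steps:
$k{\left(X \right)} = X^{2} + 2 X$ ($k{\left(X \right)} = \left(X^{2} + X\right) + X = \left(X + X^{2}\right) + X = X^{2} + 2 X$)
$V{\left(r \right)} = \frac{-1 + r}{8 + r}$ ($V{\left(r \right)} = \frac{r - 1}{r + 2 \left(2 + 2\right)} = \frac{-1 + r}{r + 2 \cdot 4} = \frac{-1 + r}{r + 8} = \frac{-1 + r}{8 + r}$)
$V^{3}{\left(P \right)} = \left(\frac{-1 + 10}{8 + 10}\right)^{3} = \left(\frac{1}{18} \cdot 9\right)^{3} = \left(\frac{1}{2}\right)^{3} = \frac{1}{8}$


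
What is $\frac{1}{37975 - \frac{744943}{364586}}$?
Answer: $\frac{364586}{13844408407} \approx 2.6335 \cdot 10^{-5}$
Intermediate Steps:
$\frac{1}{37975 - \frac{744943}{364586}} = \frac{1}{\frac{13844408407}{364586}} = \frac{364586}{13844408407}$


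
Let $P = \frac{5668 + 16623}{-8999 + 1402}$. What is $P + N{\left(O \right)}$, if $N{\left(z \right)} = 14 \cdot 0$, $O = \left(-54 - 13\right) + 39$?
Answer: $- \frac{22291}{7597} \approx -2.9342$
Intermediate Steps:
$P = - \frac{22291}{7597}$ ($P = \frac{22291}{-7597} = 22291 \left(- \frac{1}{7597}\right) = - \frac{22291}{7597} \approx -2.9342$)
$O = -28$ ($O = -67 + 39 = -28$)
$N{\left(z \right)} = 0$
$P + N{\left(O \right)} = - \frac{22291}{7597} + 0 = - \frac{22291}{7597}$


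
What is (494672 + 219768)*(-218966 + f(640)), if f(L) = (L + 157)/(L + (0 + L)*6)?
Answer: -17521049497263/112 ≈ -1.5644e+11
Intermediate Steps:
f(L) = (157 + L)/(7*L) (f(L) = (157 + L)/(L + L*6) = (157 + L)/(L + 6*L) = (157 + L)/((7*L)) = (157 + L)*(1/(7*L)) = (157 + L)/(7*L))
(494672 + 219768)*(-218966 + f(640)) = (494672 + 219768)*(-218966 + (⅐)*(157 + 640)/640) = 714440*(-218966 + (⅐)*(1/640)*797) = 714440*(-218966 + 797/4480) = 714440*(-980966883/4480) = -17521049497263/112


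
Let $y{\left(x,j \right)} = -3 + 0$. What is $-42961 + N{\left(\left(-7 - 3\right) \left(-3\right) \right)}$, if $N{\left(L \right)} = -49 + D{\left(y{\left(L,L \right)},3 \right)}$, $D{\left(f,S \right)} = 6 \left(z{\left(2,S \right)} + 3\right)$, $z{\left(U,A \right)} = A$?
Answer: $-42974$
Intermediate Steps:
$y{\left(x,j \right)} = -3$
$D{\left(f,S \right)} = 18 + 6 S$ ($D{\left(f,S \right)} = 6 \left(S + 3\right) = 6 \left(3 + S\right) = 18 + 6 S$)
$N{\left(L \right)} = -13$ ($N{\left(L \right)} = -49 + \left(18 + 6 \cdot 3\right) = -49 + \left(18 + 18\right) = -49 + 36 = -13$)
$-42961 + N{\left(\left(-7 - 3\right) \left(-3\right) \right)} = -42961 - 13 = -42974$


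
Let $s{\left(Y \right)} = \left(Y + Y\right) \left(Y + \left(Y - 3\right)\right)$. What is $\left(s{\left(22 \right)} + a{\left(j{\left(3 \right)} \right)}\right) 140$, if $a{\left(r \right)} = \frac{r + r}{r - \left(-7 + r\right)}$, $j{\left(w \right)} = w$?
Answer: $252680$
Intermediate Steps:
$s{\left(Y \right)} = 2 Y \left(-3 + 2 Y\right)$ ($s{\left(Y \right)} = 2 Y \left(Y + \left(-3 + Y\right)\right) = 2 Y \left(-3 + 2 Y\right)$)
$a{\left(r \right)} = \frac{2 r}{7}$
$\left(s{\left(22 \right)} + a{\left(j{\left(3 \right)} \right)}\right) 140 = \left(2 \cdot 22 \left(-3 + 2 \cdot 22\right) + \frac{2}{7} \cdot 3\right) 140 = \left(2 \cdot 22 \left(-3 + 44\right) + \frac{6}{7}\right) 140 = \left(2 \cdot 22 \cdot 41 + \frac{6}{7}\right) 140 = \left(1804 + \frac{6}{7}\right) 140 = \frac{12634}{7} \cdot 140 = 252680$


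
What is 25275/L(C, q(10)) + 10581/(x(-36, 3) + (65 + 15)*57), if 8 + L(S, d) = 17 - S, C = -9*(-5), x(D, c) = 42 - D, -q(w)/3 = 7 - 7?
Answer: -6491363/9276 ≈ -699.80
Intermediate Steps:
q(w) = 0 (q(w) = -3*(7 - 7) = -3*0 = 0)
C = 45
L(S, d) = 9 - S (L(S, d) = -8 + (17 - S) = 9 - S)
25275/L(C, q(10)) + 10581/(x(-36, 3) + (65 + 15)*57) = 25275/(9 - 1*45) + 10581/((42 - 1*(-36)) + (65 + 15)*57) = 25275/(9 - 45) + 10581/((42 + 36) + 80*57) = 25275/(-36) + 10581/(78 + 4560) = 25275*(-1/36) + 10581/4638 = -8425/12 + 10581*(1/4638) = -8425/12 + 3527/1546 = -6491363/9276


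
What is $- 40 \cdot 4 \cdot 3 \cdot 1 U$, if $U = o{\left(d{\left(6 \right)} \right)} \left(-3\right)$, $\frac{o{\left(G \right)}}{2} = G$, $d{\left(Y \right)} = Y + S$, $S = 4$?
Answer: $28800$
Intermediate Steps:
$d{\left(Y \right)} = 4 + Y$ ($d{\left(Y \right)} = Y + 4 = 4 + Y$)
$o{\left(G \right)} = 2 G$
$U = -60$ ($U = 2 \left(4 + 6\right) \left(-3\right) = 2 \cdot 10 \left(-3\right) = 20 \left(-3\right) = -60$)
$- 40 \cdot 4 \cdot 3 \cdot 1 U = - 40 \cdot 4 \cdot 3 \cdot 1 \left(-60\right) = - 40 \cdot 12 \cdot 1 \left(-60\right) = \left(-40\right) 12 \left(-60\right) = \left(-480\right) \left(-60\right) = 28800$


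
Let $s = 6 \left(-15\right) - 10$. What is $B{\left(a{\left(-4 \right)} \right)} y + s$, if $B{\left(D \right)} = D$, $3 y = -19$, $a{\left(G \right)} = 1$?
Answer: $- \frac{319}{3} \approx -106.33$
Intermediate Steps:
$y = - \frac{19}{3}$ ($y = \frac{1}{3} \left(-19\right) = - \frac{19}{3} \approx -6.3333$)
$s = -100$ ($s = -90 - 10 = -100$)
$B{\left(a{\left(-4 \right)} \right)} y + s = 1 \left(- \frac{19}{3}\right) - 100 = - \frac{19}{3} - 100 = - \frac{319}{3}$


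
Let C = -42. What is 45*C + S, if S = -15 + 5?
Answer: -1900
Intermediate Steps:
S = -10
45*C + S = 45*(-42) - 10 = -1890 - 10 = -1900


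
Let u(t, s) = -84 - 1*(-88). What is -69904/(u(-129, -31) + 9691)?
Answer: -69904/9695 ≈ -7.2103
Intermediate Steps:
u(t, s) = 4 (u(t, s) = -84 + 88 = 4)
-69904/(u(-129, -31) + 9691) = -69904/(4 + 9691) = -69904/9695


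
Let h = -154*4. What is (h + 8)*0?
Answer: 0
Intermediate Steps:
h = -616
(h + 8)*0 = (-616 + 8)*0 = -608*0 = 0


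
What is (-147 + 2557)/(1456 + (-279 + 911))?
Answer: 1205/1044 ≈ 1.1542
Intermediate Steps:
(-147 + 2557)/(1456 + (-279 + 911)) = 2410/(1456 + 632) = 2410/2088 = 2410*(1/2088) = 1205/1044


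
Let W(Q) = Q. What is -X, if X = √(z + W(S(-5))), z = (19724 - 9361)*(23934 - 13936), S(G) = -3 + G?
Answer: -√103609266 ≈ -10179.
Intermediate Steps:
z = 103609274 (z = 10363*9998 = 103609274)
X = √103609266 (X = √(103609274 + (-3 - 5)) = √(103609274 - 8) = √103609266 ≈ 10179.)
-X = -√103609266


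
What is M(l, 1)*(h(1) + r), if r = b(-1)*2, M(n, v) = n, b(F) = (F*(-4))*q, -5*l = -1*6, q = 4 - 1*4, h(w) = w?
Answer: 6/5 ≈ 1.2000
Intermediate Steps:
q = 0 (q = 4 - 4 = 0)
l = 6/5 (l = -(-1)*6/5 = -1/5*(-6) = 6/5 ≈ 1.2000)
b(F) = 0 (b(F) = (F*(-4))*0 = -4*F*0 = 0)
r = 0 (r = 0*2 = 0)
M(l, 1)*(h(1) + r) = 6*(1 + 0)/5 = (6/5)*1 = 6/5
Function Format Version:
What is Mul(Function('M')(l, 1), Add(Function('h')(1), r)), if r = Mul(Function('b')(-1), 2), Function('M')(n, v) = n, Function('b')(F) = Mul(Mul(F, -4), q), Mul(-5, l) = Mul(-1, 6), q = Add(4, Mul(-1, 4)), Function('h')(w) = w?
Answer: Rational(6, 5) ≈ 1.2000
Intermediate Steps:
q = 0 (q = Add(4, -4) = 0)
l = Rational(6, 5) (l = Mul(Rational(-1, 5), Mul(-1, 6)) = Mul(Rational(-1, 5), -6) = Rational(6, 5) ≈ 1.2000)
Function('b')(F) = 0 (Function('b')(F) = Mul(Mul(F, -4), 0) = Mul(Mul(-4, F), 0) = 0)
r = 0 (r = Mul(0, 2) = 0)
Mul(Function('M')(l, 1), Add(Function('h')(1), r)) = Mul(Rational(6, 5), Add(1, 0)) = Mul(Rational(6, 5), 1) = Rational(6, 5)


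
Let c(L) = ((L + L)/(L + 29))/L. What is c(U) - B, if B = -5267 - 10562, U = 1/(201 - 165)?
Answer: 16541377/1045 ≈ 15829.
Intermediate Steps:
U = 1/36 ≈ 0.027778
B = -15829
c(L) = 2/(29 + L) (c(L) = ((2*L)/(29 + L))/L = (2*L/(29 + L))/L = 2/(29 + L))
c(U) - B = 2/(29 + 1/36) - 1*(-15829) = 2/(1045/36) + 15829 = 2*(36/1045) + 15829 = 72/1045 + 15829 = 16541377/1045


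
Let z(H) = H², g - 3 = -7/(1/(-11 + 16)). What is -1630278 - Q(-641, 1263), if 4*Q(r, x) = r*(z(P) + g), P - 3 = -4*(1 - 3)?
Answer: -6464063/4 ≈ -1.6160e+6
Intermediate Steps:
g = -32 (g = 3 - 7/(1/(-11 + 16)) = 3 - 7/(1/5) = 3 - 7/⅕ = 3 - 7*5 = 3 - 35 = -32)
P = 11 (P = 3 - 4*(1 - 3) = 3 - 4*(-2) = 3 + 8 = 11)
Q(r, x) = 89*r/4 (Q(r, x) = (r*(11² - 32))/4 = (r*(121 - 32))/4 = (r*89)/4 = (89*r)/4 = 89*r/4)
-1630278 - Q(-641, 1263) = -1630278 - 89*(-641)/4 = -1630278 - 1*(-57049/4) = -1630278 + 57049/4 = -6464063/4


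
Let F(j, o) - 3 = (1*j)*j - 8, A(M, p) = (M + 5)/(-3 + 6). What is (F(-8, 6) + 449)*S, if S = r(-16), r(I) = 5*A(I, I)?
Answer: -27940/3 ≈ -9313.3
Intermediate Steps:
A(M, p) = 5/3 + M/3 (A(M, p) = (5 + M)/3 = (5 + M)*(⅓) = 5/3 + M/3)
F(j, o) = -5 + j² (F(j, o) = 3 + ((1*j)*j - 8) = 3 + (j*j - 8) = 3 + (j² - 8) = 3 + (-8 + j²) = -5 + j²)
r(I) = 25/3 + 5*I/3 (r(I) = 5*(5/3 + I/3) = 25/3 + 5*I/3)
S = -55/3 (S = 25/3 + (5/3)*(-16) = 25/3 - 80/3 = -55/3 ≈ -18.333)
(F(-8, 6) + 449)*S = ((-5 + (-8)²) + 449)*(-55/3) = ((-5 + 64) + 449)*(-55/3) = (59 + 449)*(-55/3) = 508*(-55/3) = -27940/3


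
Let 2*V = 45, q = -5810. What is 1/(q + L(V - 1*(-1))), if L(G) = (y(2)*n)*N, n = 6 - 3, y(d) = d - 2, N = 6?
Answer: -1/5810 ≈ -0.00017212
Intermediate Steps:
V = 45/2 (V = (½)*45 = 45/2 ≈ 22.500)
y(d) = -2 + d
n = 3
L(G) = 0 (L(G) = ((-2 + 2)*3)*6 = (0*3)*6 = 0*6 = 0)
1/(q + L(V - 1*(-1))) = 1/(-5810 + 0) = 1/(-5810) = -1/5810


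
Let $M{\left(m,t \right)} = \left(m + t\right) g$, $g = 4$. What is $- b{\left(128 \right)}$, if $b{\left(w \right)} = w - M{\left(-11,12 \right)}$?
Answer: $-124$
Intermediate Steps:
$M{\left(m,t \right)} = 4 m + 4 t$ ($M{\left(m,t \right)} = \left(m + t\right) 4 = 4 m + 4 t$)
$b{\left(w \right)} = -4 + w$ ($b{\left(w \right)} = w - \left(4 \left(-11\right) + 4 \cdot 12\right) = w - \left(-44 + 48\right) = w - 4 = -4 + w$)
$- b{\left(128 \right)} = - (-4 + 128) = \left(-1\right) 124 = -124$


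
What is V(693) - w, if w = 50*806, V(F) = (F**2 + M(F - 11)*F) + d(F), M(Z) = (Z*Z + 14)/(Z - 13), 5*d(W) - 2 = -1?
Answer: 1027777748/1115 ≈ 9.2177e+5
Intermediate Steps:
d(W) = 1/5 (d(W) = 2/5 + (1/5)*(-1) = 2/5 - 1/5 = 1/5)
M(Z) = (14 + Z**2)/(-13 + Z) (M(Z) = (Z**2 + 14)/(-13 + Z) = (14 + Z**2)/(-13 + Z))
V(F) = 1/5 + F**2 + F*(14 + (-11 + F)**2)/(-24 + F) (V(F) = (F**2 + ((14 + (F - 11)**2)/(-13 + (F - 11)))*F) + 1/5 = (F**2 + ((14 + (-11 + F)**2)/(-13 + (-11 + F)))*F) + 1/5 = (F**2 + ((14 + (-11 + F)**2)/(-24 + F))*F) + 1/5 = (F**2 + F*(14 + (-11 + F)**2)/(-24 + F)) + 1/5 = 1/5 + F**2 + F*(14 + (-11 + F)**2)/(-24 + F))
w = 40300
V(693) - w = 2*(-12 - 115*693**2 + 5*693**3 + 338*693)/(5*(-24 + 693)) - 1*40300 = (2/5)*(-12 - 115*480249 + 5*332812557 + 234234)/669 - 40300 = (2/5)*(1/669)*(-12 - 55228635 + 1664062785 + 234234) - 40300 = (2/5)*(1/669)*1609068372 - 40300 = 1072712248/1115 - 40300 = 1027777748/1115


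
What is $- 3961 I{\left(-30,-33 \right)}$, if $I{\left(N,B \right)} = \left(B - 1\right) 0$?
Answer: $0$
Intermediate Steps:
$I{\left(N,B \right)} = 0$ ($I{\left(N,B \right)} = \left(-1 + B\right) 0 = 0$)
$- 3961 I{\left(-30,-33 \right)} = \left(-3961\right) 0 = 0$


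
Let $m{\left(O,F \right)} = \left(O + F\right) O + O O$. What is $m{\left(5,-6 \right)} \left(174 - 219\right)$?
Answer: $-900$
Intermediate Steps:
$m{\left(O,F \right)} = O^{2} + O \left(F + O\right)$ ($m{\left(O,F \right)} = \left(F + O\right) O + O^{2} = O \left(F + O\right) + O^{2} = O^{2} + O \left(F + O\right)$)
$m{\left(5,-6 \right)} \left(174 - 219\right) = 5 \left(-6 + 2 \cdot 5\right) \left(174 - 219\right) = 5 \left(-6 + 10\right) \left(-45\right) = 5 \cdot 4 \left(-45\right) = 20 \left(-45\right) = -900$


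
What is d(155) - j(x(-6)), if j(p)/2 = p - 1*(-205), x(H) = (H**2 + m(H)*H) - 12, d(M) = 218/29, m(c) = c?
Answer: -15152/29 ≈ -522.48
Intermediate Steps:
d(M) = 218/29 (d(M) = 218*(1/29) = 218/29)
x(H) = -12 + 2*H**2 (x(H) = (H**2 + H*H) - 12 = (H**2 + H**2) - 12 = 2*H**2 - 12 = -12 + 2*H**2)
j(p) = 410 + 2*p (j(p) = 2*(p - 1*(-205)) = 2*(p + 205) = 2*(205 + p) = 410 + 2*p)
d(155) - j(x(-6)) = 218/29 - (410 + 2*(-12 + 2*(-6)**2)) = 218/29 - (410 + 2*(-12 + 2*36)) = 218/29 - (410 + 2*(-12 + 72)) = 218/29 - (410 + 2*60) = 218/29 - (410 + 120) = 218/29 - 1*530 = 218/29 - 530 = -15152/29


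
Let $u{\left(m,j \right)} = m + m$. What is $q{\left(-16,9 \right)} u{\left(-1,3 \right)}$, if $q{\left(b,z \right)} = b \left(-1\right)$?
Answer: $-32$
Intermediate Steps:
$u{\left(m,j \right)} = 2 m$
$q{\left(b,z \right)} = - b$
$q{\left(-16,9 \right)} u{\left(-1,3 \right)} = \left(-1\right) \left(-16\right) 2 \left(-1\right) = 16 \left(-2\right) = -32$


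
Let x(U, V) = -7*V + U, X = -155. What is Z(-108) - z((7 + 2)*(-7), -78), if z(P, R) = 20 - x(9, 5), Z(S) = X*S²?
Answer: -1807966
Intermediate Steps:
Z(S) = -155*S²
x(U, V) = U - 7*V
z(P, R) = 46 (z(P, R) = 20 - (9 - 7*5) = 20 - (9 - 35) = 20 - 1*(-26) = 20 + 26 = 46)
Z(-108) - z((7 + 2)*(-7), -78) = -155*(-108)² - 1*46 = -155*11664 - 46 = -1807920 - 46 = -1807966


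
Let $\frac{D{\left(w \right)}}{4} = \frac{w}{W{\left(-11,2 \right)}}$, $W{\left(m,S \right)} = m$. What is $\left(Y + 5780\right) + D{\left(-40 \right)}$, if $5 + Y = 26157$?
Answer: $\frac{351412}{11} \approx 31947.0$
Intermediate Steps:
$Y = 26152$ ($Y = -5 + 26157 = 26152$)
$D{\left(w \right)} = - \frac{4 w}{11}$ ($D{\left(w \right)} = 4 \frac{w}{-11} = 4 w \left(- \frac{1}{11}\right) = 4 \left(- \frac{w}{11}\right) = - \frac{4 w}{11}$)
$\left(Y + 5780\right) + D{\left(-40 \right)} = \left(26152 + 5780\right) - - \frac{160}{11} = 31932 + \frac{160}{11} = \frac{351412}{11}$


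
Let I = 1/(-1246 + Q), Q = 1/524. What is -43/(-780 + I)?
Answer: 28074829/509264864 ≈ 0.055128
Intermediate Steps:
Q = 1/524 ≈ 0.0019084
I = -524/652903 (I = 1/(-1246 + 1/524) = 1/(-652903/524) = -524/652903 ≈ -0.00080257)
-43/(-780 + I) = -43/(-780 - 524/652903) = -43/(-509264864/652903) = -43*(-652903/509264864) = 28074829/509264864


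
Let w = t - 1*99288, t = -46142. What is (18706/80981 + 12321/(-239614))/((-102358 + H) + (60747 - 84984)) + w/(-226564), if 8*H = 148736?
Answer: 810580548591356798/1262798921171563503 ≈ 0.64189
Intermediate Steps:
H = 18592 (H = (1/8)*148736 = 18592)
w = -145430 (w = -46142 - 1*99288 = -46142 - 99288 = -145430)
(18706/80981 + 12321/(-239614))/((-102358 + H) + (60747 - 84984)) + w/(-226564) = (18706/80981 + 12321/(-239614))/((-102358 + 18592) + (60747 - 84984)) - 145430/(-226564) = (18706*(1/80981) + 12321*(-1/239614))/(-83766 - 24237) - 145430*(-1/226564) = (398/1723 - 12321/239614)/(-108003) + 72715/113282 = (74137289/412854922)*(-1/108003) + 72715/113282 = -74137289/44589570140766 + 72715/113282 = 810580548591356798/1262798921171563503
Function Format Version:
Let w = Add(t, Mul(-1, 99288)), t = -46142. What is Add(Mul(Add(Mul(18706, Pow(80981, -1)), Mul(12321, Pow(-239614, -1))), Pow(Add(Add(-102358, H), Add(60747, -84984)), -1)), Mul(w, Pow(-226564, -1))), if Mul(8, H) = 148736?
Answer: Rational(810580548591356798, 1262798921171563503) ≈ 0.64189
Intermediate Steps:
H = 18592 (H = Mul(Rational(1, 8), 148736) = 18592)
w = -145430 (w = Add(-46142, Mul(-1, 99288)) = Add(-46142, -99288) = -145430)
Add(Mul(Add(Mul(18706, Pow(80981, -1)), Mul(12321, Pow(-239614, -1))), Pow(Add(Add(-102358, H), Add(60747, -84984)), -1)), Mul(w, Pow(-226564, -1))) = Add(Mul(Add(Mul(18706, Pow(80981, -1)), Mul(12321, Pow(-239614, -1))), Pow(Add(Add(-102358, 18592), Add(60747, -84984)), -1)), Mul(-145430, Pow(-226564, -1))) = Add(Mul(Add(Mul(18706, Rational(1, 80981)), Mul(12321, Rational(-1, 239614))), Pow(Add(-83766, -24237), -1)), Mul(-145430, Rational(-1, 226564))) = Add(Mul(Add(Rational(398, 1723), Rational(-12321, 239614)), Pow(-108003, -1)), Rational(72715, 113282)) = Add(Mul(Rational(74137289, 412854922), Rational(-1, 108003)), Rational(72715, 113282)) = Add(Rational(-74137289, 44589570140766), Rational(72715, 113282)) = Rational(810580548591356798, 1262798921171563503)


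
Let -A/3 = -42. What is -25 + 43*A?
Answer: 5393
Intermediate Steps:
A = 126 (A = -3*(-42) = 126)
-25 + 43*A = -25 + 43*126 = -25 + 5418 = 5393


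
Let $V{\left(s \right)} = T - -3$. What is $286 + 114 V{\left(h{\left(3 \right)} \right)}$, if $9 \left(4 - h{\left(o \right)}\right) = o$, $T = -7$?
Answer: $-170$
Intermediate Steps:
$h{\left(o \right)} = 4 - \frac{o}{9}$
$V{\left(s \right)} = -4$ ($V{\left(s \right)} = -7 - -3 = -7 + 3 = -4$)
$286 + 114 V{\left(h{\left(3 \right)} \right)} = 286 + 114 \left(-4\right) = 286 - 456 = -170$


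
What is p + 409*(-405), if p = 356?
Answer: -165289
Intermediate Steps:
p + 409*(-405) = 356 + 409*(-405) = 356 - 165645 = -165289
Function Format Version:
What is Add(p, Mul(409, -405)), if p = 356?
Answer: -165289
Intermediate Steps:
Add(p, Mul(409, -405)) = Add(356, Mul(409, -405)) = Add(356, -165645) = -165289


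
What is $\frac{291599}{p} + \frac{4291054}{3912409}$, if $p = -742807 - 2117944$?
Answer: $\frac{11134782469563}{11192427959159} \approx 0.99485$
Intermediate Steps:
$p = -2860751$ ($p = -742807 - 2117944 = -2860751$)
$\frac{291599}{p} + \frac{4291054}{3912409} = \frac{291599}{-2860751} + \frac{4291054}{3912409} = 291599 \left(- \frac{1}{2860751}\right) + 4291054 \cdot \frac{1}{3912409} = - \frac{291599}{2860751} + \frac{4291054}{3912409} = \frac{11134782469563}{11192427959159}$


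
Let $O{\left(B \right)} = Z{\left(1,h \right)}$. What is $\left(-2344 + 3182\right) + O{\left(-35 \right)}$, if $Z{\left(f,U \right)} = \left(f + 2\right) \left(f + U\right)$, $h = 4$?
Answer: $853$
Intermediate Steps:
$Z{\left(f,U \right)} = \left(2 + f\right) \left(U + f\right)$
$O{\left(B \right)} = 15$ ($O{\left(B \right)} = 1^{2} + 2 \cdot 4 + 2 \cdot 1 + 4 \cdot 1 = 1 + 8 + 2 + 4 = 15$)
$\left(-2344 + 3182\right) + O{\left(-35 \right)} = \left(-2344 + 3182\right) + 15 = 838 + 15 = 853$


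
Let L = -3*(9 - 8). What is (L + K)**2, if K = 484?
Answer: 231361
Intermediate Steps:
L = -3 (L = -3*1 = -3)
(L + K)**2 = (-3 + 484)**2 = 481**2 = 231361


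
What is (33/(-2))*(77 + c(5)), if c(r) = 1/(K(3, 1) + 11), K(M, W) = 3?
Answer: -35607/28 ≈ -1271.7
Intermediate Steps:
c(r) = 1/14 (c(r) = 1/(3 + 11) = 1/14)
(33/(-2))*(77 + c(5)) = (33/(-2))*(77 + 1/14) = (33*(-1/2))*(1079/14) = -33/2*1079/14 = -35607/28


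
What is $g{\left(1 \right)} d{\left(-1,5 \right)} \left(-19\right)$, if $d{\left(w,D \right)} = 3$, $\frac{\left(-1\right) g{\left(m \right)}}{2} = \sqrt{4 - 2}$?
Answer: $114 \sqrt{2} \approx 161.22$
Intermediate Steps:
$g{\left(m \right)} = - 2 \sqrt{2}$ ($g{\left(m \right)} = - 2 \sqrt{4 - 2} = - 2 \sqrt{2}$)
$g{\left(1 \right)} d{\left(-1,5 \right)} \left(-19\right) = - 2 \sqrt{2} \cdot 3 \left(-19\right) = - 6 \sqrt{2} \left(-19\right) = 114 \sqrt{2}$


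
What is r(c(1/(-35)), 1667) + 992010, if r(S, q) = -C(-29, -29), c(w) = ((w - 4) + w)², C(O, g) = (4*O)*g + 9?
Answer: 988637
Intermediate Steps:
C(O, g) = 9 + 4*O*g (C(O, g) = 4*O*g + 9 = 9 + 4*O*g)
c(w) = (-4 + 2*w)² (c(w) = ((-4 + w) + w)² = (-4 + 2*w)²)
r(S, q) = -3373 (r(S, q) = -(9 + 4*(-29)*(-29)) = -(9 + 3364) = -1*3373 = -3373)
r(c(1/(-35)), 1667) + 992010 = -3373 + 992010 = 988637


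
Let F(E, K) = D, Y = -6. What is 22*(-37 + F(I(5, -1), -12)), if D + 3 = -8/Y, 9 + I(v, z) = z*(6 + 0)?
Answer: -2552/3 ≈ -850.67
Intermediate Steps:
I(v, z) = -9 + 6*z (I(v, z) = -9 + z*(6 + 0) = -9 + z*6 = -9 + 6*z)
D = -5/3 (D = -3 - 8/(-6) = -3 - 8*(-⅙) = -3 + 4/3 = -5/3 ≈ -1.6667)
F(E, K) = -5/3
22*(-37 + F(I(5, -1), -12)) = 22*(-37 - 5/3) = 22*(-116/3) = -2552/3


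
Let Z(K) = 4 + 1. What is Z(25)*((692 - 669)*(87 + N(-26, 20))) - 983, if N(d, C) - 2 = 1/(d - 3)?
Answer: 268193/29 ≈ 9248.0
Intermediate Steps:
N(d, C) = 2 + 1/(-3 + d) (N(d, C) = 2 + 1/(d - 3) = 2 + 1/(-3 + d))
Z(K) = 5
Z(25)*((692 - 669)*(87 + N(-26, 20))) - 983 = 5*((692 - 669)*(87 + (-5 + 2*(-26))/(-3 - 26))) - 983 = 5*(23*(87 + (-5 - 52)/(-29))) - 983 = 5*(23*(87 - 1/29*(-57))) - 983 = 5*(23*(87 + 57/29)) - 983 = 5*(23*(2580/29)) - 983 = 5*(59340/29) - 983 = 296700/29 - 983 = 268193/29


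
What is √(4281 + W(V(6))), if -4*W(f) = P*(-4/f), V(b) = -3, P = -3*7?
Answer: 8*√67 ≈ 65.483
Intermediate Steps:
P = -21
W(f) = -21/f (W(f) = -(-21)*(-4/f)/4 = -21/f)
√(4281 + W(V(6))) = √(4281 - 21/(-3)) = √(4281 - 21*(-⅓)) = √(4281 + 7) = √4288 = 8*√67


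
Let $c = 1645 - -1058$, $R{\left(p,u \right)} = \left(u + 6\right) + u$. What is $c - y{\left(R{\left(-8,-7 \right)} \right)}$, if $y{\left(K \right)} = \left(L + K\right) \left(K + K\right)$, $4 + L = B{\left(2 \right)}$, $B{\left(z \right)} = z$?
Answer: $2543$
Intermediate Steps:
$R{\left(p,u \right)} = 6 + 2 u$ ($R{\left(p,u \right)} = \left(6 + u\right) + u = 6 + 2 u$)
$c = 2703$ ($c = 1645 + 1058 = 2703$)
$L = -2$ ($L = -4 + 2 = -2$)
$y{\left(K \right)} = 2 K \left(-2 + K\right)$ ($y{\left(K \right)} = \left(-2 + K\right) \left(K + K\right) = \left(-2 + K\right) 2 K = 2 K \left(-2 + K\right)$)
$c - y{\left(R{\left(-8,-7 \right)} \right)} = 2703 - 2 \left(6 + 2 \left(-7\right)\right) \left(-2 + \left(6 + 2 \left(-7\right)\right)\right) = 2703 - 2 \left(6 - 14\right) \left(-2 + \left(6 - 14\right)\right) = 2703 - 2 \left(-8\right) \left(-2 - 8\right) = 2703 - 2 \left(-8\right) \left(-10\right) = 2703 - 160 = 2543$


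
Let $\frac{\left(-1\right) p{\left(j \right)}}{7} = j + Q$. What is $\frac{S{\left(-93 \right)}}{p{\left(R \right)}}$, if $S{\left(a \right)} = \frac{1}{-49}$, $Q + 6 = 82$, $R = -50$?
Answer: $\frac{1}{8918} \approx 0.00011213$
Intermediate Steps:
$Q = 76$ ($Q = -6 + 82 = 76$)
$S{\left(a \right)} = - \frac{1}{49}$
$p{\left(j \right)} = -532 - 7 j$ ($p{\left(j \right)} = - 7 \left(j + 76\right) = - 7 \left(76 + j\right) = -532 - 7 j$)
$\frac{S{\left(-93 \right)}}{p{\left(R \right)}} = - \frac{1}{49 \left(-532 - -350\right)} = - \frac{1}{49 \left(-532 + 350\right)} = - \frac{1}{49 \left(-182\right)} = \left(- \frac{1}{49}\right) \left(- \frac{1}{182}\right) = \frac{1}{8918}$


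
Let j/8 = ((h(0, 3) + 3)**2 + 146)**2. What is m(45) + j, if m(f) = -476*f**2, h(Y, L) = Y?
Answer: -771700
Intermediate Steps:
j = 192200 (j = 8*((0 + 3)**2 + 146)**2 = 8*(3**2 + 146)**2 = 8*(9 + 146)**2 = 8*155**2 = 8*24025 = 192200)
m(45) + j = -476*45**2 + 192200 = -476*2025 + 192200 = -963900 + 192200 = -771700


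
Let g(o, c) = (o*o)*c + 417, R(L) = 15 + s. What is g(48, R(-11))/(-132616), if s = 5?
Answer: -4227/12056 ≈ -0.35061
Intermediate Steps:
R(L) = 20 (R(L) = 15 + 5 = 20)
g(o, c) = 417 + c*o² (g(o, c) = o²*c + 417 = c*o² + 417 = 417 + c*o²)
g(48, R(-11))/(-132616) = (417 + 20*48²)/(-132616) = (417 + 20*2304)*(-1/132616) = (417 + 46080)*(-1/132616) = 46497*(-1/132616) = -4227/12056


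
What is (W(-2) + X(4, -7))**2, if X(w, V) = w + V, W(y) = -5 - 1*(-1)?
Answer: 49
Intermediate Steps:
W(y) = -4 (W(y) = -5 + 1 = -4)
X(w, V) = V + w
(W(-2) + X(4, -7))**2 = (-4 + (-7 + 4))**2 = (-4 - 3)**2 = (-7)**2 = 49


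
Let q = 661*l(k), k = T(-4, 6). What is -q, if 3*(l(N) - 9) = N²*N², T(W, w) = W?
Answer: -187063/3 ≈ -62354.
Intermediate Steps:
k = -4
l(N) = 9 + N⁴/3 (l(N) = 9 + (N²*N²)/3 = 9 + N⁴/3)
q = 187063/3 (q = 661*(9 + (⅓)*(-4)⁴) = 661*(9 + (⅓)*256) = 661*(9 + 256/3) = 661*(283/3) = 187063/3 ≈ 62354.)
-q = -1*187063/3 = -187063/3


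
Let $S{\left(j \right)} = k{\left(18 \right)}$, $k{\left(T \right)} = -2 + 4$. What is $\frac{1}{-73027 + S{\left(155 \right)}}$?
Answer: $- \frac{1}{73025} \approx -1.3694 \cdot 10^{-5}$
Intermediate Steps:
$k{\left(T \right)} = 2$
$S{\left(j \right)} = 2$
$\frac{1}{-73027 + S{\left(155 \right)}} = \frac{1}{-73027 + 2} = \frac{1}{-73025} = - \frac{1}{73025}$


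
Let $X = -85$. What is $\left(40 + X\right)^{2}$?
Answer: $2025$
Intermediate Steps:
$\left(40 + X\right)^{2} = \left(40 - 85\right)^{2} = \left(-45\right)^{2} = 2025$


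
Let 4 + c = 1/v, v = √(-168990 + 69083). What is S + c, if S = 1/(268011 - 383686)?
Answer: -462701/115675 - I*√99907/99907 ≈ -4.0 - 0.0031637*I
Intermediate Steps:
v = I*√99907 (v = √(-99907) = I*√99907 ≈ 316.08*I)
S = -1/115675 (S = 1/(-115675) = -1/115675 ≈ -8.6449e-6)
c = -4 - I*√99907/99907 (c = -4 + 1/(I*√99907) = -4 - I*√99907/99907 ≈ -4.0 - 0.0031637*I)
S + c = -1/115675 + (-4 - I*√99907/99907) = -462701/115675 - I*√99907/99907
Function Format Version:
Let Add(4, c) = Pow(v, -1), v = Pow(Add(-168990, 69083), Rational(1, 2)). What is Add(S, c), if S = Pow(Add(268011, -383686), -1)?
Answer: Add(Rational(-462701, 115675), Mul(Rational(-1, 99907), I, Pow(99907, Rational(1, 2)))) ≈ Add(-4.0000, Mul(-0.0031637, I))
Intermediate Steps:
v = Mul(I, Pow(99907, Rational(1, 2))) (v = Pow(-99907, Rational(1, 2)) = Mul(I, Pow(99907, Rational(1, 2))) ≈ Mul(316.08, I))
S = Rational(-1, 115675) (S = Pow(-115675, -1) = Rational(-1, 115675) ≈ -8.6449e-6)
c = Add(-4, Mul(Rational(-1, 99907), I, Pow(99907, Rational(1, 2)))) (c = Add(-4, Pow(Mul(I, Pow(99907, Rational(1, 2))), -1)) = Add(-4, Mul(Rational(-1, 99907), I, Pow(99907, Rational(1, 2)))) ≈ Add(-4.0000, Mul(-0.0031637, I)))
Add(S, c) = Add(Rational(-1, 115675), Add(-4, Mul(Rational(-1, 99907), I, Pow(99907, Rational(1, 2))))) = Add(Rational(-462701, 115675), Mul(Rational(-1, 99907), I, Pow(99907, Rational(1, 2))))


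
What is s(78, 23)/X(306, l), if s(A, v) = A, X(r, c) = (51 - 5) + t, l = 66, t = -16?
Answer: 13/5 ≈ 2.6000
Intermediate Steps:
X(r, c) = 30 (X(r, c) = (51 - 5) - 16 = 46 - 16 = 30)
s(78, 23)/X(306, l) = 78/30 = 78*(1/30) = 13/5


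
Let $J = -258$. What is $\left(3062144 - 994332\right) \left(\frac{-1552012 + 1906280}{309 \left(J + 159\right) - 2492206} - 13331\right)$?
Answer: $- \frac{69544159132017900}{2522797} \approx -2.7566 \cdot 10^{10}$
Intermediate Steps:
$\left(3062144 - 994332\right) \left(\frac{-1552012 + 1906280}{309 \left(J + 159\right) - 2492206} - 13331\right) = \left(3062144 - 994332\right) \left(\frac{-1552012 + 1906280}{309 \left(-258 + 159\right) - 2492206} - 13331\right) = 2067812 \left(\frac{354268}{309 \left(-99\right) - 2492206} - 13331\right) = 2067812 \left(\frac{354268}{-30591 - 2492206} - 13331\right) = 2067812 \left(\frac{354268}{-2522797} - 13331\right) = 2067812 \left(354268 \left(- \frac{1}{2522797}\right) - 13331\right) = 2067812 \left(- \frac{354268}{2522797} - 13331\right) = 2067812 \left(- \frac{33631761075}{2522797}\right) = - \frac{69544159132017900}{2522797}$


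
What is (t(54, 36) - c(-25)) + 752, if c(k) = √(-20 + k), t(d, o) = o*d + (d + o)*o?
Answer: 5936 - 3*I*√5 ≈ 5936.0 - 6.7082*I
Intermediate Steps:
t(d, o) = d*o + o*(d + o)
(t(54, 36) - c(-25)) + 752 = (36*(36 + 2*54) - √(-20 - 25)) + 752 = (36*(36 + 108) - √(-45)) + 752 = (36*144 - 3*I*√5) + 752 = (5184 - 3*I*√5) + 752 = 5936 - 3*I*√5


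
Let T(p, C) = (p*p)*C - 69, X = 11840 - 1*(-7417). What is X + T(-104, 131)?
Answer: 1436084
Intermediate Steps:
X = 19257 (X = 11840 + 7417 = 19257)
T(p, C) = -69 + C*p² (T(p, C) = p²*C - 69 = C*p² - 69 = -69 + C*p²)
X + T(-104, 131) = 19257 + (-69 + 131*(-104)²) = 19257 + (-69 + 131*10816) = 19257 + (-69 + 1416896) = 19257 + 1416827 = 1436084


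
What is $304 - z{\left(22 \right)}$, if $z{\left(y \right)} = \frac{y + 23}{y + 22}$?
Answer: $\frac{13331}{44} \approx 302.98$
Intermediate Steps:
$z{\left(y \right)} = \frac{23 + y}{22 + y}$
$304 - z{\left(22 \right)} = 304 - \frac{23 + 22}{22 + 22} = 304 - \frac{1}{44} \cdot 45 = 304 - \frac{45}{44} = \frac{13331}{44}$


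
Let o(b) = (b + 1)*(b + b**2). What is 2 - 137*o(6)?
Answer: -40276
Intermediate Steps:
o(b) = (1 + b)*(b + b**2)
2 - 137*o(6) = 2 - 822*(1 + 6**2 + 2*6) = 2 - 822*(1 + 36 + 12) = 2 - 822*49 = 2 - 137*294 = 2 - 40278 = -40276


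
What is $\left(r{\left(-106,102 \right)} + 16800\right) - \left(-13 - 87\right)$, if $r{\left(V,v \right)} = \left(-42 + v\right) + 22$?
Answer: $16982$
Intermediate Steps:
$r{\left(V,v \right)} = -20 + v$
$\left(r{\left(-106,102 \right)} + 16800\right) - \left(-13 - 87\right) = \left(\left(-20 + 102\right) + 16800\right) - \left(-13 - 87\right) = \left(82 + 16800\right) - \left(-13 - 87\right) = 16882 - -100 = 16882 + 100 = 16982$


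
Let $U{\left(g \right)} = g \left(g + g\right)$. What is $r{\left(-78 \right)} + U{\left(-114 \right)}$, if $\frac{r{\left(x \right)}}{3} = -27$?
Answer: $25911$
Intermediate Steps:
$U{\left(g \right)} = 2 g^{2}$ ($U{\left(g \right)} = g 2 g = 2 g^{2}$)
$r{\left(x \right)} = -81$ ($r{\left(x \right)} = 3 \left(-27\right) = -81$)
$r{\left(-78 \right)} + U{\left(-114 \right)} = -81 + 2 \left(-114\right)^{2} = -81 + 2 \cdot 12996 = -81 + 25992 = 25911$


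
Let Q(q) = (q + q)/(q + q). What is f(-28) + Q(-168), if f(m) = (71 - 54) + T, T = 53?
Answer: 71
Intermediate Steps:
f(m) = 70 (f(m) = (71 - 54) + 53 = 17 + 53 = 70)
Q(q) = 1 (Q(q) = (2*q)/((2*q)) = (2*q)*(1/(2*q)) = 1)
f(-28) + Q(-168) = 70 + 1 = 71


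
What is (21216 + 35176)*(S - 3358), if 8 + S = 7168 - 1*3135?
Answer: 37613464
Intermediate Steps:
S = 4025 (S = -8 + (7168 - 1*3135) = -8 + (7168 - 3135) = -8 + 4033 = 4025)
(21216 + 35176)*(S - 3358) = (21216 + 35176)*(4025 - 3358) = 56392*667 = 37613464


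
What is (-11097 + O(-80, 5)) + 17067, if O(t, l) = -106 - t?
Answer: 5944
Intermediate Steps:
(-11097 + O(-80, 5)) + 17067 = (-11097 + (-106 - 1*(-80))) + 17067 = (-11097 + (-106 + 80)) + 17067 = (-11097 - 26) + 17067 = -11123 + 17067 = 5944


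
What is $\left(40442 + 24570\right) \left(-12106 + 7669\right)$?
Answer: $-288458244$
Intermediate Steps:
$\left(40442 + 24570\right) \left(-12106 + 7669\right) = 65012 \left(-4437\right) = -288458244$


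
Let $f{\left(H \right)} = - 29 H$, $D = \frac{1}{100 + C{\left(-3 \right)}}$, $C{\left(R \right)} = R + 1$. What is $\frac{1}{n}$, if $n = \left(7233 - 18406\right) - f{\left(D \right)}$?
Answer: $- \frac{98}{1094925} \approx -8.9504 \cdot 10^{-5}$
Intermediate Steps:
$C{\left(R \right)} = 1 + R$
$D = \frac{1}{98}$ ($D = \frac{1}{100 + \left(1 - 3\right)} = \frac{1}{100 - 2} = \frac{1}{98} \approx 0.010204$)
$n = - \frac{1094925}{98}$ ($n = \left(7233 - 18406\right) - \left(-29\right) \frac{1}{98} = \left(7233 - 18406\right) - - \frac{29}{98} = -11173 + \frac{29}{98} = - \frac{1094925}{98} \approx -11173.0$)
$\frac{1}{n} = \frac{1}{- \frac{1094925}{98}} = - \frac{98}{1094925}$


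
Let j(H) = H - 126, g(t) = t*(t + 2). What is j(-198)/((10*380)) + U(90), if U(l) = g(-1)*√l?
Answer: -81/950 - 3*√10 ≈ -9.5721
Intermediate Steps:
g(t) = t*(2 + t)
j(H) = -126 + H
U(l) = -√l (U(l) = (-(2 - 1))*√l = (-1*1)*√l = -√l)
j(-198)/((10*380)) + U(90) = (-126 - 198)/((10*380)) - √90 = -324/3800 - 3*√10 = -324*1/3800 - 3*√10 = -81/950 - 3*√10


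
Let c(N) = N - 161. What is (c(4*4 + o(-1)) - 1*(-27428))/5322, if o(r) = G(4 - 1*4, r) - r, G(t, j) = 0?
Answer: 13642/2661 ≈ 5.1266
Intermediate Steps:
o(r) = -r (o(r) = 0 - r = -r)
c(N) = -161 + N
(c(4*4 + o(-1)) - 1*(-27428))/5322 = ((-161 + (4*4 - 1*(-1))) - 1*(-27428))/5322 = ((-161 + (16 + 1)) + 27428)*(1/5322) = ((-161 + 17) + 27428)*(1/5322) = (-144 + 27428)*(1/5322) = 27284*(1/5322) = 13642/2661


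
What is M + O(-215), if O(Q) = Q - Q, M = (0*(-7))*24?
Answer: 0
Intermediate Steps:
M = 0 (M = 0*24 = 0)
O(Q) = 0
M + O(-215) = 0 + 0 = 0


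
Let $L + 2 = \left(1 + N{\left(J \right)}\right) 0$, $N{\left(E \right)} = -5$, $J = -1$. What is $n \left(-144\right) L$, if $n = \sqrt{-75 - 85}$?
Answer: $1152 i \sqrt{10} \approx 3642.9 i$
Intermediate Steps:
$n = 4 i \sqrt{10}$ ($n = \sqrt{-160} = 4 i \sqrt{10} \approx 12.649 i$)
$L = -2$ ($L = -2 + \left(1 - 5\right) 0 = -2 - 0 = -2 + 0 = -2$)
$n \left(-144\right) L = 4 i \sqrt{10} \left(-144\right) \left(-2\right) = - 576 i \sqrt{10} \left(-2\right) = 1152 i \sqrt{10}$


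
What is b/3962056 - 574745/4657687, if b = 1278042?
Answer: 1837773866567/9227008362236 ≈ 0.19917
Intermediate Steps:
b/3962056 - 574745/4657687 = 1278042/3962056 - 574745/4657687 = 1278042*(1/3962056) - 574745*1/4657687 = 639021/1981028 - 574745/4657687 = 1837773866567/9227008362236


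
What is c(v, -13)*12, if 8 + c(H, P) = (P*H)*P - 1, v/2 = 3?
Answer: 12060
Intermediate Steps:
v = 6 (v = 2*3 = 6)
c(H, P) = -9 + H*P**2 (c(H, P) = -8 + ((P*H)*P - 1) = -8 + ((H*P)*P - 1) = -8 + (H*P**2 - 1) = -8 + (-1 + H*P**2) = -9 + H*P**2)
c(v, -13)*12 = (-9 + 6*(-13)**2)*12 = (-9 + 6*169)*12 = (-9 + 1014)*12 = 1005*12 = 12060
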